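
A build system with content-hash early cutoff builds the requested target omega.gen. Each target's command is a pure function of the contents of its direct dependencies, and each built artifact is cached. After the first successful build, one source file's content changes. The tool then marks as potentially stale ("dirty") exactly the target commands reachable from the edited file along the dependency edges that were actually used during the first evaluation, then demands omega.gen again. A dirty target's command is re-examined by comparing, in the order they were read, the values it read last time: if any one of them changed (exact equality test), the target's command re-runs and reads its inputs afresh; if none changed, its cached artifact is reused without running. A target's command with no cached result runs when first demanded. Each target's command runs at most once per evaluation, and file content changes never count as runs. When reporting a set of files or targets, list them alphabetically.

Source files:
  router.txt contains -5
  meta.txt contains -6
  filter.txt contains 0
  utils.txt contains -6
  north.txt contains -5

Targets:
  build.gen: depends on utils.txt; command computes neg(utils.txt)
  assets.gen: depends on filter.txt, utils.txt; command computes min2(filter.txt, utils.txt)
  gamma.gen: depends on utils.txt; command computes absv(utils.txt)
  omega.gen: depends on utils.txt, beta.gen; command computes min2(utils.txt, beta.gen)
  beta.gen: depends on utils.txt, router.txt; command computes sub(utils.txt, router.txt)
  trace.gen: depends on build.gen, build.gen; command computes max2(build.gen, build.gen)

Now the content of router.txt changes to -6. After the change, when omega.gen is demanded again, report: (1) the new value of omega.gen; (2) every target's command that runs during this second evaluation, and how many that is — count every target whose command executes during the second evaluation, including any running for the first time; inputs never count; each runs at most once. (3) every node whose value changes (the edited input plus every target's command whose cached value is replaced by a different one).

New value of omega.gen: -6.
Target commands that run: beta.gen, omega.gen — 2 in total.
Values that change: beta.gen, router.txt.

First evaluation (everything demanded from the output):
  beta.gen = sub(-6, -5) = -1
  omega.gen = min2(-6, -1) = -6

Propagation after the edit:
  beta.gen: runs — router.txt -5->-6; result 0.
  omega.gen: runs — beta.gen -1->0; result -6 (same value as before).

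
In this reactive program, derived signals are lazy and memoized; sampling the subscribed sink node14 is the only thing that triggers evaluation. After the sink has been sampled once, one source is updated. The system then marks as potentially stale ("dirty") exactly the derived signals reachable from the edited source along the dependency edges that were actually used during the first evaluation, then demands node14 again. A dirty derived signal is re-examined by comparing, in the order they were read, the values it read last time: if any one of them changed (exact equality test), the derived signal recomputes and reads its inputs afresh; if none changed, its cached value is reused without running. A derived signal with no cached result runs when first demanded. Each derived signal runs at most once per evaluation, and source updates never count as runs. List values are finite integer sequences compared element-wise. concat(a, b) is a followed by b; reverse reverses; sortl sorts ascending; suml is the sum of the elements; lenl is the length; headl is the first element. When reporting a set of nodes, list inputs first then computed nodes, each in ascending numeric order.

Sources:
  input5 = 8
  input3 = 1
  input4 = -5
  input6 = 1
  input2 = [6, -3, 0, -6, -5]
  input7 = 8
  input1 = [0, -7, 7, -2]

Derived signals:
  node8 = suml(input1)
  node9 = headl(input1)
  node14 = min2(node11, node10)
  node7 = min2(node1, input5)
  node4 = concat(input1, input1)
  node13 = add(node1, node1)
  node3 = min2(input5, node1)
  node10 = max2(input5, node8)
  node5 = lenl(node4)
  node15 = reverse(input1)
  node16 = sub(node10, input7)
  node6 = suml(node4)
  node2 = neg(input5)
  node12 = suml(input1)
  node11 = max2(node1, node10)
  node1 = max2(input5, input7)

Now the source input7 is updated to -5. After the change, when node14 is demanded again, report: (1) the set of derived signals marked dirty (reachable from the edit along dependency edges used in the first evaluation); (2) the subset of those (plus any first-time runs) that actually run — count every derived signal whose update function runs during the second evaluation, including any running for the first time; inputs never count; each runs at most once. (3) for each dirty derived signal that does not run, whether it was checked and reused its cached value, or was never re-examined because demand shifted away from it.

The edit dirties: node1, node11, node14.
1 derived signals run: node1.
Cache hits after checking: node11, node14.
Note the absorption at node1: it re-runs yet its value is the same, leaving the output's value untouched.

First demand of the output computes:
  node1 = max2(8, 8) = 8
  node8 = suml([0, -7, 7, -2]) = -2
  node10 = max2(8, -2) = 8
  node11 = max2(8, 8) = 8
  node14 = min2(8, 8) = 8

After the edit, cleaning proceeds:
  node1: a read changed (input7 8->-5) — executes, giving 8 — identical to its old value.
  node11: dirty, but its reads are unchanged (node1 unchanged, node10 unchanged); cached 8 stands.
  node14: dirty, but its reads are unchanged (node11 unchanged, node10 unchanged); cached 8 stands.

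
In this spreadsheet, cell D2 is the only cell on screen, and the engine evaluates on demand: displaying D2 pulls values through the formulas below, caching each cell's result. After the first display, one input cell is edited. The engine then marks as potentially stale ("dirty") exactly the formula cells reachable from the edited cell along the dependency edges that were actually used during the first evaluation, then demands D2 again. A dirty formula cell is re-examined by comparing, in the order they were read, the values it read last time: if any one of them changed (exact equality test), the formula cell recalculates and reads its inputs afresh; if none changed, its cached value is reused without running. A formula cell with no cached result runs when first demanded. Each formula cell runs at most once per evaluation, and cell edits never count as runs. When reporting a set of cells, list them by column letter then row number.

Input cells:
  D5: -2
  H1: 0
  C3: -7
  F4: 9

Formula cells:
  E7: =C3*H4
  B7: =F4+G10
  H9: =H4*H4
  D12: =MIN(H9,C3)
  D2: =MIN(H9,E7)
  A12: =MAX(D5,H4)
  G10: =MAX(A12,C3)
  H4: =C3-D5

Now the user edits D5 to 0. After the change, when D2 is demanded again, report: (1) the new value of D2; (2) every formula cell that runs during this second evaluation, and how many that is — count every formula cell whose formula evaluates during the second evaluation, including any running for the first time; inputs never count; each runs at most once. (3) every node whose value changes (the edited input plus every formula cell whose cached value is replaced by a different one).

D2 now evaluates to 49.
Run set: D2, E7, H4, H9 (4 run).
Changed values: D2, D5, E7, H4, H9.

Initial pass — values computed on the first demand:
  H4 = -7 - -2 = -5
  E7 = -7 * -5 = 35
  H9 = -5 * -5 = 25
  D2 = MIN(25, 35) = 25

Second demand — change propagation:
  H4: re-runs because D5 -2->0; new result -7.
  E7: re-runs because H4 -5->-7; new result 49.
  H9: re-runs because H4 -5->-7; H4 -5->-7; new result 49.
  D2: re-runs because H9 25->49; E7 35->49; new result 49.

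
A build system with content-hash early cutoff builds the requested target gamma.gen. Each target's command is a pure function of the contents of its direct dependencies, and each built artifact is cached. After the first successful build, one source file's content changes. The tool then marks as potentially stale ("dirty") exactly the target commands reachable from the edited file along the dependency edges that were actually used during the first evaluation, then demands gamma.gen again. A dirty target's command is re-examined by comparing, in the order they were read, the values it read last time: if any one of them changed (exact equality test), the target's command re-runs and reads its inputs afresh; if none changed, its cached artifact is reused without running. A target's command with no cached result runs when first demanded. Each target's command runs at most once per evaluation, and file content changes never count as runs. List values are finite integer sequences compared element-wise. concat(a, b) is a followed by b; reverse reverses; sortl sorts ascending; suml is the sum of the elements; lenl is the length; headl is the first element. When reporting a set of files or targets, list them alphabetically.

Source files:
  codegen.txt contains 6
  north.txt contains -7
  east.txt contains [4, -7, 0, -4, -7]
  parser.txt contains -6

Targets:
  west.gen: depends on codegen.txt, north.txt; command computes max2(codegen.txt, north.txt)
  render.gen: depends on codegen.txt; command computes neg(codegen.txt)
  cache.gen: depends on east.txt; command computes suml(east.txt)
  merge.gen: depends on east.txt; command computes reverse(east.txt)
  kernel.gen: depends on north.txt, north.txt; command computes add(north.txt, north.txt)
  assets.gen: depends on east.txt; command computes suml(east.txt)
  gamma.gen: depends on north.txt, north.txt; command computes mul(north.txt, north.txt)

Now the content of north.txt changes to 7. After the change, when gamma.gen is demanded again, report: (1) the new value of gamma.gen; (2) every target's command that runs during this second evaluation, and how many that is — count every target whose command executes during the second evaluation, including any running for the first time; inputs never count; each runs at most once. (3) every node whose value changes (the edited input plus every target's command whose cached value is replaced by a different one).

New value of gamma.gen: 49.
Target commands that run: gamma.gen — 1 in total.
Values that change: north.txt.

First evaluation (everything demanded from the output):
  gamma.gen = mul(-7, -7) = 49

Propagation after the edit:
  gamma.gen: runs — north.txt -7->7; north.txt -7->7; result 49 (same value as before).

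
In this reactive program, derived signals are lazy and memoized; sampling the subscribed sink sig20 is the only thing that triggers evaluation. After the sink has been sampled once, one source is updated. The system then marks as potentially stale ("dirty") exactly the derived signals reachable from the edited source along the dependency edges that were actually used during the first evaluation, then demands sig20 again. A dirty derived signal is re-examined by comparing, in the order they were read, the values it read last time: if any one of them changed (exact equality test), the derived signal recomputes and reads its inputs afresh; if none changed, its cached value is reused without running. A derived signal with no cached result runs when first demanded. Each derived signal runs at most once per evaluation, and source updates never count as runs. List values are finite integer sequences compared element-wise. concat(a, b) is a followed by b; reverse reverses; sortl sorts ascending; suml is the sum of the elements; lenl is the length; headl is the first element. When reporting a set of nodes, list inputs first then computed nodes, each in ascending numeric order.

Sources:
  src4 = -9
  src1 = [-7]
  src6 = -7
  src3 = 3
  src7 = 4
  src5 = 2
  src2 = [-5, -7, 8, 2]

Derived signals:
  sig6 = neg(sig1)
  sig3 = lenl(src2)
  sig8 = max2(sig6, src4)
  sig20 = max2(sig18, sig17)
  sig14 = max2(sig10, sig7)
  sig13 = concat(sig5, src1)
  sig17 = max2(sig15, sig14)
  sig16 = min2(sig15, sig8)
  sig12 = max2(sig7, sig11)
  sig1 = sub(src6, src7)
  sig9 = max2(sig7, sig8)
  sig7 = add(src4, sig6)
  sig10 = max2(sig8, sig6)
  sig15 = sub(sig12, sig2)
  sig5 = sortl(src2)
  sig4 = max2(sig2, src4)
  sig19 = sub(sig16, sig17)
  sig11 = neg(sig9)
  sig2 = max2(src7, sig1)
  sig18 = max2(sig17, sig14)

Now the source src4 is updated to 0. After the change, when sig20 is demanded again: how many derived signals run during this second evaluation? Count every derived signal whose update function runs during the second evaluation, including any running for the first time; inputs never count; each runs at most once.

First demand of the output computes:
  sig1 = sub(-7, 4) = -11
  sig2 = max2(4, -11) = 4
  sig6 = neg(-11) = 11
  sig7 = add(-9, 11) = 2
  sig8 = max2(11, -9) = 11
  sig9 = max2(2, 11) = 11
  sig10 = max2(11, 11) = 11
  sig11 = neg(11) = -11
  sig12 = max2(2, -11) = 2
  sig14 = max2(11, 2) = 11
  sig15 = sub(2, 4) = -2
  sig17 = max2(-2, 11) = 11
  sig18 = max2(11, 11) = 11
  sig20 = max2(11, 11) = 11

After the edit, cleaning proceeds:
  sig7: a read changed (src4 -9->0) — executes, giving 11.
  sig8: a read changed (src4 -9->0) — executes, giving 11 — identical to its old value.
  sig9: a read changed (sig7 2->11) — executes, giving 11 — identical to its old value.
  sig10: dirty, but its reads are unchanged (sig8 unchanged, sig6 unchanged); cached 11 stands.
  sig11: dirty, but its reads are unchanged (sig9 unchanged); cached -11 stands.
  sig12: a read changed (sig7 2->11) — executes, giving 11.
  sig14: a read changed (sig7 2->11) — executes, giving 11 — identical to its old value.
  sig15: a read changed (sig12 2->11) — executes, giving 7.
  sig17: a read changed (sig15 -2->7) — executes, giving 11 — identical to its old value.
  sig18: dirty, but its reads are unchanged (sig17 unchanged, sig14 unchanged); cached 11 stands.
  sig20: dirty, but its reads are unchanged (sig18 unchanged, sig17 unchanged); cached 11 stands.

Note where the cutoff bites: sig10 is checked, finds nothing changed, and keeps its cache.

7 derived signals run: sig7, sig8, sig9, sig12, sig14, sig15, sig17.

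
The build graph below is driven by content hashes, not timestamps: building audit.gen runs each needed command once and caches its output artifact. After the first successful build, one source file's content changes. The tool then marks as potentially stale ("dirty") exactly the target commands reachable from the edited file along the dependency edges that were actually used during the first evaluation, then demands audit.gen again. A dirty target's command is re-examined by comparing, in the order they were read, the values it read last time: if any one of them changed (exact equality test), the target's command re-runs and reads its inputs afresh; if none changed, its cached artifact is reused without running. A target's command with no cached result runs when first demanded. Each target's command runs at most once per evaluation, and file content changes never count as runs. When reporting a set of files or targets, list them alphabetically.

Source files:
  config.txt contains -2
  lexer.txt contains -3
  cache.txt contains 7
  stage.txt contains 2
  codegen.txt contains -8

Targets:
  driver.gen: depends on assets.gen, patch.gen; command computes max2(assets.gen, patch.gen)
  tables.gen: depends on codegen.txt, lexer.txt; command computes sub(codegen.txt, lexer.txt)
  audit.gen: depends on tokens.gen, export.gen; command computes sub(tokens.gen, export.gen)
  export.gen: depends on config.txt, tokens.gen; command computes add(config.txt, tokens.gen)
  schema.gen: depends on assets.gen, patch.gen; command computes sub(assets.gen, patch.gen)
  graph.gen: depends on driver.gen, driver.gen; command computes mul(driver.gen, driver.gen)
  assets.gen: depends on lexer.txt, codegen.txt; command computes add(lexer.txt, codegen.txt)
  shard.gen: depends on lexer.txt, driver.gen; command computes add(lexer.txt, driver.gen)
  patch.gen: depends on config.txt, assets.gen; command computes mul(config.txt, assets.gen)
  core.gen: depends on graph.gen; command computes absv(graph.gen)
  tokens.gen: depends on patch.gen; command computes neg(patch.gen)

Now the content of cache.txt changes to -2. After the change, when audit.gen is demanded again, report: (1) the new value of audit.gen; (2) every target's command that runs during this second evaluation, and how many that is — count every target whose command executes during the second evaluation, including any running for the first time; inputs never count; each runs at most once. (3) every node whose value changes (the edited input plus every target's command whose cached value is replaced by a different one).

Initial pass — values computed on the first demand:
  assets.gen = add(-3, -8) = -11
  patch.gen = mul(-2, -11) = 22
  tokens.gen = neg(22) = -22
  export.gen = add(-2, -22) = -24
  audit.gen = sub(-22, -24) = 2

Second demand — change propagation:
  no demanded computation ever read cache.txt, so the edit dirties nothing and nothing runs.

The important point: nothing the output needs ever reads cache.txt, so the edit is invisible to it.

audit.gen now evaluates to 2.
Run set: none (0 run).
Changed values: cache.txt.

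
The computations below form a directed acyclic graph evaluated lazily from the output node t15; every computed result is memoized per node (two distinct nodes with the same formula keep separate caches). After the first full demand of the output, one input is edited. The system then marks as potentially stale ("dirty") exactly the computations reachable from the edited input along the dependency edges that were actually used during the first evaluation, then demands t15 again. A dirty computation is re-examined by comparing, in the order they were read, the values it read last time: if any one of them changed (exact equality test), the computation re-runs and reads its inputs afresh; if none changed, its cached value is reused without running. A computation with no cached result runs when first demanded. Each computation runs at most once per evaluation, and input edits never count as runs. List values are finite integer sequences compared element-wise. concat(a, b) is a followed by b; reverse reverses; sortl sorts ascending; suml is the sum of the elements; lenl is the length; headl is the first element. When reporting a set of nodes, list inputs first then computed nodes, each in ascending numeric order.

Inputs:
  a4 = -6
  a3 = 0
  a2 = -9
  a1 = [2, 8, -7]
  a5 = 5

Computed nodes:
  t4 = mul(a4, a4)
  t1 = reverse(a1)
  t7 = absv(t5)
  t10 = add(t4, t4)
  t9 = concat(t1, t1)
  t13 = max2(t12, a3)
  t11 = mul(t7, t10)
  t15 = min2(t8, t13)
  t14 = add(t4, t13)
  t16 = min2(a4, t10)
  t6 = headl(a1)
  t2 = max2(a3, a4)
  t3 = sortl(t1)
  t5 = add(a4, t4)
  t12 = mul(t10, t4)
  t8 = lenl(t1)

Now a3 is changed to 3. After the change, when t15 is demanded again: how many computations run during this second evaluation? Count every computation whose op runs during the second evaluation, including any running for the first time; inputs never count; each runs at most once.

1 computations run: t13.
Note the absorption at t13: it re-runs yet its value is the same, leaving the output's value untouched.

First demand of the output computes:
  t1 = reverse([2, 8, -7]) = [-7, 8, 2]
  t4 = mul(-6, -6) = 36
  t8 = lenl([-7, 8, 2]) = 3
  t10 = add(36, 36) = 72
  t12 = mul(72, 36) = 2592
  t13 = max2(2592, 0) = 2592
  t15 = min2(3, 2592) = 3

After the edit, cleaning proceeds:
  t13: a read changed (a3 0->3) — executes, giving 2592 — identical to its old value.
  t15: dirty, but its reads are unchanged (t8 unchanged, t13 unchanged); cached 3 stands.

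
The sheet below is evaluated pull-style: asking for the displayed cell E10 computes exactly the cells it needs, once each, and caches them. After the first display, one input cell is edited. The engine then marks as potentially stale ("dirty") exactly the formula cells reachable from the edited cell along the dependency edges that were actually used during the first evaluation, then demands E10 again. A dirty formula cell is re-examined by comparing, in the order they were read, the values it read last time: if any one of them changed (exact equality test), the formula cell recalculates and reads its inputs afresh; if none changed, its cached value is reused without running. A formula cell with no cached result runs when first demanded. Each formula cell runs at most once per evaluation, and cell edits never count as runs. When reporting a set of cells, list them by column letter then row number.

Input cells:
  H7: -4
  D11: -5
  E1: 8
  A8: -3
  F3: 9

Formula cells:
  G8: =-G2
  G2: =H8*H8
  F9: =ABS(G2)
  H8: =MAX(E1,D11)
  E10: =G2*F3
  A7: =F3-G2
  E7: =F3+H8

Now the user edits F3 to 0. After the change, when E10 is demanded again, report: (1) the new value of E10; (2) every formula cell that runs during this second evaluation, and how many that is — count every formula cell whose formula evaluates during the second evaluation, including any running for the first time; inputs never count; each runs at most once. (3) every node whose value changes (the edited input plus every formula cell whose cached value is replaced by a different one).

First demand of the output computes:
  H8 = MAX(8, -5) = 8
  G2 = 8 * 8 = 64
  E10 = 64 * 9 = 576

After the edit, cleaning proceeds:
  E10: a read changed (F3 9->0) — executes, giving 0.

Demanding E10 again yields 0.
1 formula cells run: E10.
The nodes whose values change: E10, F3.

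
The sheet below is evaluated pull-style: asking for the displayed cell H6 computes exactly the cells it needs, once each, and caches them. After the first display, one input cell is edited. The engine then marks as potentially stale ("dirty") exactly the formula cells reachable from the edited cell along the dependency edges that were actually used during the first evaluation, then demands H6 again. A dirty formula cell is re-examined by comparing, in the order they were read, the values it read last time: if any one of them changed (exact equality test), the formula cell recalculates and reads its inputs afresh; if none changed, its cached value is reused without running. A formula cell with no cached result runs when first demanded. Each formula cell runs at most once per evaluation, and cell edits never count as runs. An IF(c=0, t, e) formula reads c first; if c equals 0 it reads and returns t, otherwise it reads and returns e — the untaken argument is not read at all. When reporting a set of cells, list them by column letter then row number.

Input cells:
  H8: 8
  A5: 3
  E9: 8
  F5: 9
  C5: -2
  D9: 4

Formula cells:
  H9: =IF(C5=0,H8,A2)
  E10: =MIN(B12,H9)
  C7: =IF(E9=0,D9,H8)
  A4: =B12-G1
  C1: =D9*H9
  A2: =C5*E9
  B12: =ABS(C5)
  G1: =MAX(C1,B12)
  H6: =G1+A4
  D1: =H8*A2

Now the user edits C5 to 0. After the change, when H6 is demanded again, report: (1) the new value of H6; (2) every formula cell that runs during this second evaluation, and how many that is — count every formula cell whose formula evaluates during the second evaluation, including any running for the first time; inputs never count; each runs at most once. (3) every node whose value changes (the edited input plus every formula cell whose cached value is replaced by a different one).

Demanding H6 again yields 0.
6 formula cells run: A4, B12, C1, G1, H6, H9.
The nodes whose values change: A4, B12, C1, C5, G1, H6, H9.
Note the branch switch — demand abandons A2, which is never re-examined.

First demand of the output computes:
  A2 = -2 * 8 = -16
  B12 = ABS(-2) = 2
  H9 = IF(C5=0: C5=-2 -> else branch A2) = -16
  C1 = 4 * -16 = -64
  G1 = MAX(-64, 2) = 2
  A4 = 2 - 2 = 0
  H6 = 2 + 0 = 2

After the edit, cleaning proceeds:
  A2: stays stale; no demand reaches it after the flip.
  B12: a read changed (C5 -2->0) — executes, giving 0.
  H9: a read changed (C5 -2->0) — executes, giving 8.
  C1: a read changed (H9 -16->8) — executes, giving 32.
  G1: a read changed (C1 -64->32; B12 2->0) — executes, giving 32.
  A4: a read changed (B12 2->0; G1 2->32) — executes, giving -32.
  H6: a read changed (G1 2->32; A4 0->-32) — executes, giving 0.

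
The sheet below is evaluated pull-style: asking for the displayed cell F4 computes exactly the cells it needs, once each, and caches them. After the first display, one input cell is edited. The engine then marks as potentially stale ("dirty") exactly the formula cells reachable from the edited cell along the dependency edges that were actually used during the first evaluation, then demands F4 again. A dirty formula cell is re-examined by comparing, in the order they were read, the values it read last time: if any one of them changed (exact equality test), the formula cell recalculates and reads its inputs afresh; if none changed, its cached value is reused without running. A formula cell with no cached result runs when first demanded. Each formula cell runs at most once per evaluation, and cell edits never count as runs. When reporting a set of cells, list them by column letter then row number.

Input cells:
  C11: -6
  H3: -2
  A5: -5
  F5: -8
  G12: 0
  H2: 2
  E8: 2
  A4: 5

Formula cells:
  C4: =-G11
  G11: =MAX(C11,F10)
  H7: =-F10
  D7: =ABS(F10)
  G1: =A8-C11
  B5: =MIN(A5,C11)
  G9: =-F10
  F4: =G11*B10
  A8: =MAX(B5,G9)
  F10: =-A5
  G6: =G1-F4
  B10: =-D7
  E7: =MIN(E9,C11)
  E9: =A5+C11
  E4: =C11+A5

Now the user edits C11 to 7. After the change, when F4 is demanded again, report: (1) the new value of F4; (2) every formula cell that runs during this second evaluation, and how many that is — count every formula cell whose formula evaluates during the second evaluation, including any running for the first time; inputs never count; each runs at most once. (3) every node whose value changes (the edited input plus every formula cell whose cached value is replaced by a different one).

Demanding F4 again yields -35.
2 formula cells run: F4, G11.
The nodes whose values change: C11, F4, G11.

First demand of the output computes:
  F10 = -(-5) = 5
  D7 = ABS(5) = 5
  B10 = -(5) = -5
  G11 = MAX(-6, 5) = 5
  F4 = 5 * -5 = -25

After the edit, cleaning proceeds:
  G11: a read changed (C11 -6->7) — executes, giving 7.
  F4: a read changed (G11 5->7) — executes, giving -35.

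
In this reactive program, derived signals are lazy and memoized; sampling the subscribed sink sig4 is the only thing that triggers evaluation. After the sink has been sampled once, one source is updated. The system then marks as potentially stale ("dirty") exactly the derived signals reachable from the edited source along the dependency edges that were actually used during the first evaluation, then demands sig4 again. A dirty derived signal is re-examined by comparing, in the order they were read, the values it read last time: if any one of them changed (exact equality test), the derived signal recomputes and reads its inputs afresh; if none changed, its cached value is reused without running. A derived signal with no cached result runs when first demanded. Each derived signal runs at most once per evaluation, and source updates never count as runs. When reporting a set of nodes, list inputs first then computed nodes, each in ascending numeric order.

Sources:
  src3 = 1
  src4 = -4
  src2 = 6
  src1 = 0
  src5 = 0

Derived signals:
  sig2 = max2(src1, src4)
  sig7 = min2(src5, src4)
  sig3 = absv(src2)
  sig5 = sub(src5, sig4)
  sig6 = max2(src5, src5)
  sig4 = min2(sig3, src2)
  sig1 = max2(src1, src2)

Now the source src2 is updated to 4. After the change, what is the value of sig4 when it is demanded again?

First demand of the output computes:
  sig3 = absv(6) = 6
  sig4 = min2(6, 6) = 6

After the edit, cleaning proceeds:
  sig3: a read changed (src2 6->4) — executes, giving 4.
  sig4: a read changed (sig3 6->4; src2 6->4) — executes, giving 4.

Demanding sig4 again yields 4.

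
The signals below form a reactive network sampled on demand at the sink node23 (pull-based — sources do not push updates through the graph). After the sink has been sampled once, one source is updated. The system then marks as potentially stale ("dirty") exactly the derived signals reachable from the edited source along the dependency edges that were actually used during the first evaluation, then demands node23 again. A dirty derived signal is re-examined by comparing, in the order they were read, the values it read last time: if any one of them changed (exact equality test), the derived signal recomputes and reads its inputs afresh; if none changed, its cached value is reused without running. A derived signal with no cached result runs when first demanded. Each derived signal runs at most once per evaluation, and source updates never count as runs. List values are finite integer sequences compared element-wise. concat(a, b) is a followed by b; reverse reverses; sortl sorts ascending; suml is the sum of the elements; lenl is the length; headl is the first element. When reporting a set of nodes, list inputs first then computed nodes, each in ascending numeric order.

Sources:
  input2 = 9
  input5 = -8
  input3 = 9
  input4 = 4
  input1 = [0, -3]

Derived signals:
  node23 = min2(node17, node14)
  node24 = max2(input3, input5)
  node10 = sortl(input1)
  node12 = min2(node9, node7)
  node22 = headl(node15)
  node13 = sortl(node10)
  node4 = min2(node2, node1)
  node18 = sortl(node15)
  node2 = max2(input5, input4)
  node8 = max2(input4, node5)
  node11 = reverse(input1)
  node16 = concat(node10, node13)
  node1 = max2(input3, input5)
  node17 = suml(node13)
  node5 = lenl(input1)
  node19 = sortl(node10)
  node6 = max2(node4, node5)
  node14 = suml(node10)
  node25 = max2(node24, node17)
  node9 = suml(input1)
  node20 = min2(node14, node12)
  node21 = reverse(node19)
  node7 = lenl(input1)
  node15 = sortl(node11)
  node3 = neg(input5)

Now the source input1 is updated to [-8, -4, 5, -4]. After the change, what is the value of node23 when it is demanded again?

node23 now evaluates to -11.

Initial pass — values computed on the first demand:
  node10 = sortl([0, -3]) = [-3, 0]
  node13 = sortl([-3, 0]) = [-3, 0]
  node14 = suml([-3, 0]) = -3
  node17 = suml([-3, 0]) = -3
  node23 = min2(-3, -3) = -3

Second demand — change propagation:
  node10: re-runs because input1 [0, -3]->[-8, -4, 5, -4]; new result [-8, -4, -4, 5].
  node13: re-runs because node10 [-3, 0]->[-8, -4, -4, 5]; new result [-8, -4, -4, 5].
  node14: re-runs because node10 [-3, 0]->[-8, -4, -4, 5]; new result -11.
  node17: re-runs because node13 [-3, 0]->[-8, -4, -4, 5]; new result -11.
  node23: re-runs because node17 -3->-11; node14 -3->-11; new result -11.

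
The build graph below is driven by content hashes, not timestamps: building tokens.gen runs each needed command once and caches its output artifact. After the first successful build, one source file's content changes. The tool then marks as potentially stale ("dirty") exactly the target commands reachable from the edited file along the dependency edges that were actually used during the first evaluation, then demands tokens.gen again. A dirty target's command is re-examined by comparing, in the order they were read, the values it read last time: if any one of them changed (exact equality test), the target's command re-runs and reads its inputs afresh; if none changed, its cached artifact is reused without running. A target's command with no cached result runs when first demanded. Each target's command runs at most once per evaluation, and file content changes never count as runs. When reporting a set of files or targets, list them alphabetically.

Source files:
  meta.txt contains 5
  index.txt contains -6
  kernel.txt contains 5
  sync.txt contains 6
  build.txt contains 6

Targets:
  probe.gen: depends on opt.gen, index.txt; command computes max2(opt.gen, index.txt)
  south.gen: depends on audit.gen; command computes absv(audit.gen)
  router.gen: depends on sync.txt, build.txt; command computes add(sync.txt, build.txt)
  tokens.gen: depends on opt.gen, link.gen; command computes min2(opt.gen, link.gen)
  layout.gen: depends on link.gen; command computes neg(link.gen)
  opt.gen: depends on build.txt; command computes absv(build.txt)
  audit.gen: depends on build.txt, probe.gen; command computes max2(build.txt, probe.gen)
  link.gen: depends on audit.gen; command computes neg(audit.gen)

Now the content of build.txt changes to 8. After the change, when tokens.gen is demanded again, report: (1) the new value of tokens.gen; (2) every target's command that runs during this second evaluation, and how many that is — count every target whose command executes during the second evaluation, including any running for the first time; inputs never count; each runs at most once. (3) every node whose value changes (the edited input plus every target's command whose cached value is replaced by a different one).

tokens.gen now evaluates to -8.
Run set: audit.gen, link.gen, opt.gen, probe.gen, tokens.gen (5 run).
Changed values: audit.gen, build.txt, link.gen, opt.gen, probe.gen, tokens.gen.

Initial pass — values computed on the first demand:
  opt.gen = absv(6) = 6
  probe.gen = max2(6, -6) = 6
  audit.gen = max2(6, 6) = 6
  link.gen = neg(6) = -6
  tokens.gen = min2(6, -6) = -6

Second demand — change propagation:
  opt.gen: re-runs because build.txt 6->8; new result 8.
  probe.gen: re-runs because opt.gen 6->8; new result 8.
  audit.gen: re-runs because build.txt 6->8; probe.gen 6->8; new result 8.
  link.gen: re-runs because audit.gen 6->8; new result -8.
  tokens.gen: re-runs because opt.gen 6->8; link.gen -6->-8; new result -8.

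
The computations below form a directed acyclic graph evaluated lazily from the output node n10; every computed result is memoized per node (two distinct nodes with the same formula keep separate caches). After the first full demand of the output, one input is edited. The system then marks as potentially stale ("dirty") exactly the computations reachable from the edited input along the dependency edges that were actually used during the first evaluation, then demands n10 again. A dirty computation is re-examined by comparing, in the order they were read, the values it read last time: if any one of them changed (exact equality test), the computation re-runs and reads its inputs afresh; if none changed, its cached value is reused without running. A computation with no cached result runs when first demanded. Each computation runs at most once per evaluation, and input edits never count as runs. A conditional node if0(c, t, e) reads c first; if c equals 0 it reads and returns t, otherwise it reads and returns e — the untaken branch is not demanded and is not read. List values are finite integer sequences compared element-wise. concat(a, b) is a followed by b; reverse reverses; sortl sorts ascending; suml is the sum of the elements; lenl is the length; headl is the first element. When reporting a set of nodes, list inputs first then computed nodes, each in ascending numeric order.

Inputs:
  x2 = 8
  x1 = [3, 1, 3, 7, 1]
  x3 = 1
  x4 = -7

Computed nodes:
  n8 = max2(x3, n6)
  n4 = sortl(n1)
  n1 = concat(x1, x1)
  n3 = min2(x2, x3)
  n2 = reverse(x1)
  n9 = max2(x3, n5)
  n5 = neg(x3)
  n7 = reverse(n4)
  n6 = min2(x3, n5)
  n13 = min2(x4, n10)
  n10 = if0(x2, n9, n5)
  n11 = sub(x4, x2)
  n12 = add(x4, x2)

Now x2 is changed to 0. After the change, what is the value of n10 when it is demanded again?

Demanding n10 again yields 1.
Note the branch switch — n9 had no cache and runs now for the first time.

First demand of the output computes:
  n5 = neg(1) = -1
  n10 = if0(x2=8 -> else branch n5) = -1

After the edit, cleaning proceeds:
  n9: had never run; runs now, result 1.
  n10: a read changed (x2 8->0) — executes, giving 1.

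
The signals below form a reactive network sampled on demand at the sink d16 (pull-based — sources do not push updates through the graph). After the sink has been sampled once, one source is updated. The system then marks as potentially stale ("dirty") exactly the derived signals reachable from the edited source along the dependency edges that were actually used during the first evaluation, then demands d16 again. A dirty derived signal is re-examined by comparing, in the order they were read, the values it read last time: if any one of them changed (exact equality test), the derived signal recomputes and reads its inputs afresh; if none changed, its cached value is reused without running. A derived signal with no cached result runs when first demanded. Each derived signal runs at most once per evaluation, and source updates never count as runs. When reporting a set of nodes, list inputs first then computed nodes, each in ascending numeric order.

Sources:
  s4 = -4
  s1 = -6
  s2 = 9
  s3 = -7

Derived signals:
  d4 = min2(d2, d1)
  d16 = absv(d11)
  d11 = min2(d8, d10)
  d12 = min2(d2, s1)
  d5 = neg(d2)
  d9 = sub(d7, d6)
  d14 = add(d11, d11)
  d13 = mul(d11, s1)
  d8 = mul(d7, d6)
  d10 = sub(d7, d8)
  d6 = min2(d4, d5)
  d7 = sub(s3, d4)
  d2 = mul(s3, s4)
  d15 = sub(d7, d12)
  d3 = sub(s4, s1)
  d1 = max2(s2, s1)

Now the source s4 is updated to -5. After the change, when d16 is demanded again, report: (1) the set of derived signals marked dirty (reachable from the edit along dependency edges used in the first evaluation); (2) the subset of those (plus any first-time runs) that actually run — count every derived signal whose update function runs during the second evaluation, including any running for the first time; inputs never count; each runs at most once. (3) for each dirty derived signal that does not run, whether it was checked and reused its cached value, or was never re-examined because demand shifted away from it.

Dirty set: d2, d4, d5, d6, d7, d8, d10, d11, d16.
Run set: d2, d4, d5, d6, d8, d10, d11, d16 (8 run).
Re-examined without running (cache reused): d7.
The important point: at d7 every value read last time is unchanged, so the dirty flag clears without a run.

Initial pass — values computed on the first demand:
  d1 = max2(9, -6) = 9
  d2 = mul(-7, -4) = 28
  d4 = min2(28, 9) = 9
  d5 = neg(28) = -28
  d6 = min2(9, -28) = -28
  d7 = sub(-7, 9) = -16
  d8 = mul(-16, -28) = 448
  d10 = sub(-16, 448) = -464
  d11 = min2(448, -464) = -464
  d16 = absv(-464) = 464

Second demand — change propagation:
  d2: re-runs because s4 -4->-5; new result 35.
  d4: re-runs because d2 28->35; new result 9 (unchanged).
  d5: re-runs because d2 28->35; new result -35.
  d6: re-runs because d5 -28->-35; new result -35.
  d7: re-examined; everything it read last time is the same (s3 unchanged, d4 unchanged) — cache -16 kept, no run.
  d8: re-runs because d6 -28->-35; new result 560.
  d10: re-runs because d8 448->560; new result -576.
  d11: re-runs because d8 448->560; d10 -464->-576; new result -576.
  d16: re-runs because d11 -464->-576; new result 576.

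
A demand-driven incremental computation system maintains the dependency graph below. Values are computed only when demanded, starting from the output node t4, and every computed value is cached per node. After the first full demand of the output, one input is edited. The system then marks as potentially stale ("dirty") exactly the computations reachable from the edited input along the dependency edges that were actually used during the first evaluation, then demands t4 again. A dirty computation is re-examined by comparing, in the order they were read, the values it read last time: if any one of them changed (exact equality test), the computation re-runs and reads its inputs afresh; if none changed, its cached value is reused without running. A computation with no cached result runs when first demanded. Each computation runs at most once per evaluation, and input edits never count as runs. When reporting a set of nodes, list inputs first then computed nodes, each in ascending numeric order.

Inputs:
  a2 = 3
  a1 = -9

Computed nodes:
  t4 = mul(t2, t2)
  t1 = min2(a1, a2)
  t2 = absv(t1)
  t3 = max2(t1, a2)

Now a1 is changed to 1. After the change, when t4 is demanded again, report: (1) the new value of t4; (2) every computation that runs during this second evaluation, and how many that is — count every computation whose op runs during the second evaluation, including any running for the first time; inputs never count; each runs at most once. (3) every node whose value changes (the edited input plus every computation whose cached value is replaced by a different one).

New value of t4: 1.
Computations that run: t1, t2, t4 — 3 in total.
Values that change: a1, t1, t2, t4.

First evaluation (everything demanded from the output):
  t1 = min2(-9, 3) = -9
  t2 = absv(-9) = 9
  t4 = mul(9, 9) = 81

Propagation after the edit:
  t1: runs — a1 -9->1; result 1.
  t2: runs — t1 -9->1; result 1.
  t4: runs — t2 9->1; t2 9->1; result 1.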